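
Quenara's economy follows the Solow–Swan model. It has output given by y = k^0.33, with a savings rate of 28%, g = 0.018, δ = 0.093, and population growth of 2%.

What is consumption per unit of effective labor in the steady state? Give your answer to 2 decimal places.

c* = 1.05

At the steady state, Δk = 0, so s·k^α = (n + g + δ)·k.
Rearranging, k^(1−α) = s / (n + g + δ).
k^0.67 = 0.28 / (0.020 + 0.018 + 0.093) = 0.28 / 0.131 = 2.1374
k* = 2.1374^(1/0.67) ≈ 3.1072
y* = (k*)^α = 3.1072^0.33 ≈ 1.4537
c* = (1 − s)·y* = (1 − 0.28) × 1.4537 ≈ 1.0467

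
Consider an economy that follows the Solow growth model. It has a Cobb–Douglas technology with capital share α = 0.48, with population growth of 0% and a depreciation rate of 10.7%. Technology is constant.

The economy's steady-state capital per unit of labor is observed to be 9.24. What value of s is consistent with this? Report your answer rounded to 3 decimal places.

At the steady state, Δk = 0, so s·k^α = (n + δ)·k.
So s / (n + δ) = (k*)^(1−α) = 9.24^0.52 = 3.1780.
Therefore s = 3.1780 × (n + δ) = 3.1780 × 0.107 = 0.3400.

s ≈ 0.340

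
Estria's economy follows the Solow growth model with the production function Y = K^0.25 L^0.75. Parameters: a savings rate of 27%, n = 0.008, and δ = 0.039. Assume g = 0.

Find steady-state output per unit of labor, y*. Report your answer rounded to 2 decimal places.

In steady state, investment equals break-even investment: s·k^α = (n + δ)·k.
Rearranging, k^(1−α) = s / (n + δ).
k^0.75 = 0.27 / (0.008 + 0.039) = 0.27 / 0.047 = 5.7447
k* = 5.7447^(1/0.75) ≈ 10.2886
y* = (k*)^α = 10.2886^0.25 ≈ 1.7910

y* = 1.79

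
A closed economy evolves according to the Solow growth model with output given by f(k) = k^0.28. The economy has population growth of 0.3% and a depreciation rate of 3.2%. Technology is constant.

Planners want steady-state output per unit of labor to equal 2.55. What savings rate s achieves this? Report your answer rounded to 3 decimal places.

s ≈ 0.389

Steady state requires s·f(k) = (n + δ)·k, i.e. s·k^α = (n + δ)·k.
Since y* = [s/(n + δ)]^(α/(1−α)), we have s/(n + δ) = (y*)^((1−α)/α) = 2.55^2.5714 = 11.1014.
Therefore s = 11.1014 × (n + δ) = 11.1014 × 0.035 = 0.3885.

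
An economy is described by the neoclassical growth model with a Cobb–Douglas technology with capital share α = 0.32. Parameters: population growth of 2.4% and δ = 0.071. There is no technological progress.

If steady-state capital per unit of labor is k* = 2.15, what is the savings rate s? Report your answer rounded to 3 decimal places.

In steady state, investment equals break-even investment: s·k^α = (n + δ)·k.
So s / (n + δ) = (k*)^(1−α) = 2.15^0.68 = 1.6829.
Therefore s = 1.6829 × (n + δ) = 1.6829 × 0.095 = 0.1599.

s ≈ 0.160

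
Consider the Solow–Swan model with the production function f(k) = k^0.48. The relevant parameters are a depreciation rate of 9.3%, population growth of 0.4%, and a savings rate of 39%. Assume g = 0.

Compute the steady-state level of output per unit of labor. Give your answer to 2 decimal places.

Steady state requires s·f(k) = (n + δ)·k, i.e. s·k^α = (n + δ)·k.
Dividing both sides by k: k^(1−α) = s / (n + δ).
k^0.52 = 0.39 / (0.004 + 0.093) = 0.39 / 0.097 = 4.0206
k* = 4.0206^(1/0.52) ≈ 14.5244
y* = (k*)^α = 14.5244^0.48 ≈ 3.6125

y* ≈ 3.61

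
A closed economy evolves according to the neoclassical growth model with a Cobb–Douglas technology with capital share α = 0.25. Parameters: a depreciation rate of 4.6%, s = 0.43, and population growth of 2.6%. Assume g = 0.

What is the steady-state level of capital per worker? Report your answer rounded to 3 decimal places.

k* = 10.835

At the steady state, Δk = 0, so s·k^α = (n + δ)·k.
Rearranging, k^(1−α) = s / (n + δ).
k^0.75 = 0.43 / (0.026 + 0.046) = 0.43 / 0.072 = 5.9722
k* = 5.9722^(1/0.75) ≈ 10.8354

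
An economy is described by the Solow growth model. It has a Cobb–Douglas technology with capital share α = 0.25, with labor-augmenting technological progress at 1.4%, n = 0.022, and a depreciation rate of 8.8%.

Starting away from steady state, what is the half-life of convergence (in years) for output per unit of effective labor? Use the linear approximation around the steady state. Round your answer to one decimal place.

Near the steady state the convergence rate is λ = (1 − α)(n + g + δ).
λ = (1 − 0.25) × 0.124 = 0.75 × 0.124 = 0.0930
Half-life = ln 2 / λ = 0.6931 / 0.0930 ≈ 7.45 years

about 7.5 years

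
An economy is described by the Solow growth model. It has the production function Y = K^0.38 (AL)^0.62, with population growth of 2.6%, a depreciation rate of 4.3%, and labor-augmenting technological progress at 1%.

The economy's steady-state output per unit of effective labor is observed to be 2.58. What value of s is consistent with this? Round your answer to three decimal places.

s ≈ 0.371

In steady state, investment equals break-even investment: s·k^α = (n + g + δ)·k.
Since y* = [s/(n + g + δ)]^(α/(1−α)), we have s/(n + g + δ) = (y*)^((1−α)/α) = 2.58^1.6316 = 4.6946.
Therefore s = 4.6946 × (n + g + δ) = 4.6946 × 0.079 = 0.3709.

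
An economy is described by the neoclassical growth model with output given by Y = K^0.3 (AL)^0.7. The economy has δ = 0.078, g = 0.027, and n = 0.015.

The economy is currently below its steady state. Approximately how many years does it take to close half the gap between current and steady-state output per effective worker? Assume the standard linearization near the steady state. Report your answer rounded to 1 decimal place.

half-life ≈ 8.3 years

Near the steady state the convergence rate is λ = (1 − α)(n + g + δ).
λ = (1 − 0.3) × 0.120 = 0.7 × 0.120 = 0.0840
Half-life = ln 2 / λ = 0.6931 / 0.0840 ≈ 8.25 years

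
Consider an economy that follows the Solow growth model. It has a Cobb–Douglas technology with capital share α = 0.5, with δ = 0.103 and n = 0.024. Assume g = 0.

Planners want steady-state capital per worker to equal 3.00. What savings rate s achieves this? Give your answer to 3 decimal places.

In steady state, investment equals break-even investment: s·k^α = (n + δ)·k.
So s / (n + δ) = (k*)^(1−α) = 3.00^0.5 = 1.7321.
Therefore s = 1.7321 × (n + δ) = 1.7321 × 0.127 = 0.2200.

s ≈ 0.220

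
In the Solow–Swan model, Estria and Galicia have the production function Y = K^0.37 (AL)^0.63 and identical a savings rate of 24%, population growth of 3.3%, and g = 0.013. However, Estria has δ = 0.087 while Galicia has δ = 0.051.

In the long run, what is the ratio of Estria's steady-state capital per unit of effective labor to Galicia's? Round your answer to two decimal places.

Steady-state k* = [s/(n + g + δ)]^(1/(1−α)), so the ratio is [ (s_E/(n + g + δ)_E) / (s_G/(n + g + δ)_G) ]^1.5873.
s_E/(n + g + δ)_E = 0.24/0.133 = 1.8045; s_G/(n + g + δ)_G = 0.24/0.097 = 2.4742.
Ratio = (1.8045/2.4742)^1.5873 = 0.7293^1.5873 ≈ 0.6059

ratio ≈ 0.61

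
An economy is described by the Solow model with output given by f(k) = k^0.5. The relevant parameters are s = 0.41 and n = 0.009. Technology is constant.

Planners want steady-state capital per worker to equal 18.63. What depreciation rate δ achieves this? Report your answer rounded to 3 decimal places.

Steady state requires s·f(k) = (n + δ)·k, i.e. s·k^α = (n + δ)·k.
So s / (n + δ) = (k*)^(1−α) = 18.63^0.5 = 4.3162.
Therefore n + δ = s / 4.3162 = 0.41 / 4.3162 = 0.0950, so δ = 0.0950 − 0.009 = 0.0860.

δ ≈ 0.086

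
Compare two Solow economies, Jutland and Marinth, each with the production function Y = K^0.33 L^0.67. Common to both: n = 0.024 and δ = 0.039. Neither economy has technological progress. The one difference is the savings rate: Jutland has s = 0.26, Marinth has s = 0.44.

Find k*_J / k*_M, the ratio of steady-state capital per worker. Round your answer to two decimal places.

Steady-state k* = [s/(n + δ)]^(1/(1−α)), so the ratio is [ (s_J/(n + δ)_J) / (s_M/(n + δ)_M) ]^1.4925.
s_J/(n + δ)_J = 0.26/0.063 = 4.1270; s_M/(n + δ)_M = 0.44/0.063 = 6.9841.
Ratio = (4.1270/6.9841)^1.4925 = 0.5909^1.4925 ≈ 0.4560

k*_J / k*_M ≈ 0.46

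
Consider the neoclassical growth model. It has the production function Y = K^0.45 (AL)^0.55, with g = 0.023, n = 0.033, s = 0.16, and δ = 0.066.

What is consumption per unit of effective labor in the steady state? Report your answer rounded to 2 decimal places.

In steady state, investment equals break-even investment: s·k^α = (n + g + δ)·k.
Dividing both sides by k: k^(1−α) = s / (n + g + δ).
k^0.55 = 0.16 / (0.033 + 0.023 + 0.066) = 0.16 / 0.122 = 1.3115
k* = 1.3115^(1/0.55) ≈ 1.6373
y* = (k*)^α = 1.6373^0.45 ≈ 1.2484
c* = (1 − s)·y* = (1 − 0.16) × 1.2484 ≈ 1.0487

c* ≈ 1.05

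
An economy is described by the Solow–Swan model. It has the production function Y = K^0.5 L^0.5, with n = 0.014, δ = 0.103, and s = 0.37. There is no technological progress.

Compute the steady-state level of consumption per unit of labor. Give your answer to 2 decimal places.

In steady state, investment equals break-even investment: s·k^α = (n + δ)·k.
Dividing both sides by k: k^(1−α) = s / (n + δ).
k^0.5 = 0.37 / (0.014 + 0.103) = 0.37 / 0.117 = 3.1624
k* = 3.1624^(1/0.5) ≈ 10.0008
y* = (k*)^α = 10.0008^0.5 ≈ 3.1624
c* = (1 − s)·y* = (1 − 0.37) × 3.1624 ≈ 1.9923

c* = 1.99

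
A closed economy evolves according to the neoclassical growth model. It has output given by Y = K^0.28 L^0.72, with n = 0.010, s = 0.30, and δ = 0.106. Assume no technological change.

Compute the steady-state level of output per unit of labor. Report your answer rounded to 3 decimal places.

y* = 1.447

In steady state, investment equals break-even investment: s·k^α = (n + δ)·k.
Rearranging, k^(1−α) = s / (n + δ).
k^0.72 = 0.30 / (0.010 + 0.106) = 0.30 / 0.116 = 2.5862
k* = 2.5862^(1/0.72) ≈ 3.7423
y* = (k*)^α = 3.7423^0.28 ≈ 1.4470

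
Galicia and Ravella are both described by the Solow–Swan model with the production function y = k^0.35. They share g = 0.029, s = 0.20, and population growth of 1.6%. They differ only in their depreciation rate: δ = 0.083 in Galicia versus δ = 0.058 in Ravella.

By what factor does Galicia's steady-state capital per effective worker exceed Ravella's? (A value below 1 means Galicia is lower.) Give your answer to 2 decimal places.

Steady-state k* = [s/(n + g + δ)]^(1/(1−α)), so the ratio is [ (s_G/(n + g + δ)_G) / (s_R/(n + g + δ)_R) ]^1.5385.
s_G/(n + g + δ)_G = 0.20/0.128 = 1.5625; s_R/(n + g + δ)_R = 0.20/0.103 = 1.9417.
Ratio = (1.5625/1.9417)^1.5385 = 0.8047^1.5385 ≈ 0.7158

k*_G / k*_R ≈ 0.72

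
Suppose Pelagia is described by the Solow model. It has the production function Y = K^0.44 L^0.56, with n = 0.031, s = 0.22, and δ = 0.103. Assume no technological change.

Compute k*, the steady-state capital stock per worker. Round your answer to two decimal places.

k* ≈ 2.42

At the steady state, Δk = 0, so s·k^α = (n + δ)·k.
Rearranging, k^(1−α) = s / (n + δ).
k^0.56 = 0.22 / (0.031 + 0.103) = 0.22 / 0.134 = 1.6418
k* = 1.6418^(1/0.56) ≈ 2.4238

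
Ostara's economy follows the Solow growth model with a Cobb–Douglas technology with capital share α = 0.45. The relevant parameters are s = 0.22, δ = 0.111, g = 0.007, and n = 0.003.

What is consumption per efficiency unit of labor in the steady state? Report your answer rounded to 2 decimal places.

c* = 1.27

Steady state requires s·f(k) = (n + g + δ)·k, i.e. s·k^α = (n + g + δ)·k.
Dividing both sides by k: k^(1−α) = s / (n + g + δ).
k^0.55 = 0.22 / (0.003 + 0.007 + 0.111) = 0.22 / 0.121 = 1.8182
k* = 1.8182^(1/0.55) ≈ 2.9653
y* = (k*)^α = 2.9653^0.45 ≈ 1.6309
c* = (1 − s)·y* = (1 − 0.22) × 1.6309 ≈ 1.2721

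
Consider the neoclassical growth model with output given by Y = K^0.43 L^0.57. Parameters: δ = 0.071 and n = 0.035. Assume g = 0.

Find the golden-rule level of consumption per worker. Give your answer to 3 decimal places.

At the golden rule, f'(k) = n + δ, so α·k^(α−1) = n + δ and k_gold = (α/(n + δ))^(1/(1−α)).
k_gold = (0.43/0.106)^(1/0.57) = 4.0566^1.7544 ≈ 11.6670
c_gold = f(k_gold) − (n + δ)·k_gold = 2.8760 − 0.106×11.6670 ≈ 1.6393

c_gold ≈ 1.639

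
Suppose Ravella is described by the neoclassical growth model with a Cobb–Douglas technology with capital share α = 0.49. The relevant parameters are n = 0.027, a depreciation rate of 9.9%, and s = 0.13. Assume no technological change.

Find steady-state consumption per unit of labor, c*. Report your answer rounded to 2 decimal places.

Steady state requires s·f(k) = (n + δ)·k, i.e. s·k^α = (n + δ)·k.
Rearranging, k^(1−α) = s / (n + δ).
k^0.51 = 0.13 / (0.027 + 0.099) = 0.13 / 0.126 = 1.0317
k* = 1.0317^(1/0.51) ≈ 1.0631
y* = (k*)^α = 1.0631^0.49 ≈ 1.0304
c* = (1 − s)·y* = (1 − 0.13) × 1.0304 ≈ 0.8964

c* ≈ 0.90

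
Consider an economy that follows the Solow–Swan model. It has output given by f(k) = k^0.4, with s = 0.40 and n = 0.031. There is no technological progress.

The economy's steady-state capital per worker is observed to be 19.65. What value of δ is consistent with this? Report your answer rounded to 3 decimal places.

δ ≈ 0.036

Steady state requires s·f(k) = (n + δ)·k, i.e. s·k^α = (n + δ)·k.
So s / (n + δ) = (k*)^(1−α) = 19.65^0.6 = 5.9706.
Therefore n + δ = s / 5.9706 = 0.40 / 5.9706 = 0.0670, so δ = 0.0670 − 0.031 = 0.0360.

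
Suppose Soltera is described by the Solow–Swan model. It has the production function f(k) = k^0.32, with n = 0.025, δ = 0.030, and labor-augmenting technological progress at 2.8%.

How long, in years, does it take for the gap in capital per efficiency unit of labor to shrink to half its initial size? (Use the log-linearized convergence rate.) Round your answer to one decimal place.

t_½ ≈ 12.3 years

Near the steady state the convergence rate is λ = (1 − α)(n + g + δ).
λ = (1 − 0.32) × 0.083 = 0.68 × 0.083 = 0.05644
Half-life = ln 2 / λ = 0.6931 / 0.05644 ≈ 12.28 years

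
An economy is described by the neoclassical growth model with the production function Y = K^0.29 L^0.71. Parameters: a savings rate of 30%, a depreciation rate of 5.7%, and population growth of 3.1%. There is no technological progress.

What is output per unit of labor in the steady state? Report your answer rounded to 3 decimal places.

y* ≈ 1.650

At the steady state, Δk = 0, so s·k^α = (n + δ)·k.
Rearranging, k^(1−α) = s / (n + δ).
k^0.71 = 0.30 / (0.031 + 0.057) = 0.30 / 0.088 = 3.4091
k* = 3.4091^(1/0.71) ≈ 5.6260
y* = (k*)^α = 5.6260^0.29 ≈ 1.6503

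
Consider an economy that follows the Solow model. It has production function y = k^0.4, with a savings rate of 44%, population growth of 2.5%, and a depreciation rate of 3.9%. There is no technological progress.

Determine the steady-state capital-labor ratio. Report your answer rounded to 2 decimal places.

k* = 24.86

Steady state requires s·f(k) = (n + δ)·k, i.e. s·k^α = (n + δ)·k.
Dividing both sides by k: k^(1−α) = s / (n + δ).
k^0.6 = 0.44 / (0.025 + 0.039) = 0.44 / 0.064 = 6.8750
k* = 6.8750^(1/0.6) ≈ 24.8573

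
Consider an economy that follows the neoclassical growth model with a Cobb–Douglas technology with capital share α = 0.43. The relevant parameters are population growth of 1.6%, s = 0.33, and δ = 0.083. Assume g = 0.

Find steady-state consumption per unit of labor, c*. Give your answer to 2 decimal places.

In steady state, investment equals break-even investment: s·k^α = (n + δ)·k.
Dividing both sides by k: k^(1−α) = s / (n + δ).
k^0.57 = 0.33 / (0.016 + 0.083) = 0.33 / 0.099 = 3.3333
k* = 3.3333^(1/0.57) ≈ 8.2665
y* = (k*)^α = 8.2665^0.43 ≈ 2.4800
c* = (1 − s)·y* = (1 − 0.33) × 2.4800 ≈ 1.6616

c* ≈ 1.66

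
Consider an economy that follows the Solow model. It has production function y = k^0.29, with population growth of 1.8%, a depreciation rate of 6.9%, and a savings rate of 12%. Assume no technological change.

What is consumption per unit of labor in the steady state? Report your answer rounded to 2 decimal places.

c* = 1.00

Steady state requires s·f(k) = (n + δ)·k, i.e. s·k^α = (n + δ)·k.
Rearranging, k^(1−α) = s / (n + δ).
k^0.71 = 0.12 / (0.018 + 0.069) = 0.12 / 0.087 = 1.3793
k* = 1.3793^(1/0.71) ≈ 1.5729
y* = (k*)^α = 1.5729^0.29 ≈ 1.1404
c* = (1 − s)·y* = (1 − 0.12) × 1.1404 ≈ 1.0036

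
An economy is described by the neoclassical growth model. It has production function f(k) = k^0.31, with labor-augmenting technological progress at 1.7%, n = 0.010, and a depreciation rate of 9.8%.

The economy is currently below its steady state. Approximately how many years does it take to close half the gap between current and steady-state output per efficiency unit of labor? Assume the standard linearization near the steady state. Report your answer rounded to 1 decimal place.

t_½ ≈ 8.0 years

Near the steady state the convergence rate is λ = (1 − α)(n + g + δ).
λ = (1 − 0.31) × 0.125 = 0.69 × 0.125 = 0.08625
Half-life = ln 2 / λ = 0.6931 / 0.08625 ≈ 8.04 years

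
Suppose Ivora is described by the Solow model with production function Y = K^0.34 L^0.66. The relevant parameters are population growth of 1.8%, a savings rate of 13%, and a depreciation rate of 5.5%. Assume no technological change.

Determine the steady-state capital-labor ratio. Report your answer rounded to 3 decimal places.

k* = 2.397

In steady state, investment equals break-even investment: s·k^α = (n + δ)·k.
Rearranging, k^(1−α) = s / (n + δ).
k^0.66 = 0.13 / (0.018 + 0.055) = 0.13 / 0.073 = 1.7808
k* = 1.7808^(1/0.66) ≈ 2.3973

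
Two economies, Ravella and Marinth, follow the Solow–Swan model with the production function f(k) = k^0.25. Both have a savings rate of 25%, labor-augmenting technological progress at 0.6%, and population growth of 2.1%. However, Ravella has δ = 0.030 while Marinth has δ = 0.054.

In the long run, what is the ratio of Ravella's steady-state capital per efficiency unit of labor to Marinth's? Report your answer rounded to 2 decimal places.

Steady-state k* = [s/(n + g + δ)]^(1/(1−α)), so the ratio is [ (s_R/(n + g + δ)_R) / (s_M/(n + g + δ)_M) ]^1.3333.
s_R/(n + g + δ)_R = 0.25/0.057 = 4.3860; s_M/(n + g + δ)_M = 0.25/0.081 = 3.0864.
Ratio = (4.3860/3.0864)^1.3333 = 1.4211^1.3333 ≈ 1.5977

k*_R / k*_M ≈ 1.60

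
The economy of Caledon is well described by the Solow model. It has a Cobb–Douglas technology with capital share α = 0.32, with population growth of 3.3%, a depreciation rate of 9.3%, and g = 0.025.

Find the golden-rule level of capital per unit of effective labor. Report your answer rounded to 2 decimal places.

The golden rule sets f'(k) = n + g + δ, i.e. α·k^(α−1) = n + g + δ.
So k^(1−α) = α / (n + g + δ) = 0.32 / 0.151 = 2.1192.
k_gold = 2.1192^(1/0.68) ≈ 3.0176

k_gold ≈ 3.02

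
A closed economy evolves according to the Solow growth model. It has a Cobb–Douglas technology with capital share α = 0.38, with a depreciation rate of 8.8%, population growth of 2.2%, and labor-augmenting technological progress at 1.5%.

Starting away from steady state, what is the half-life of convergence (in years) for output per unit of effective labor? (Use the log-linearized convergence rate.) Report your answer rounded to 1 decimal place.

Near the steady state the convergence rate is λ = (1 − α)(n + g + δ).
λ = (1 − 0.38) × 0.125 = 0.62 × 0.125 = 0.0775
Half-life = ln 2 / λ = 0.6931 / 0.0775 ≈ 8.94 years

t_½ ≈ 8.9 years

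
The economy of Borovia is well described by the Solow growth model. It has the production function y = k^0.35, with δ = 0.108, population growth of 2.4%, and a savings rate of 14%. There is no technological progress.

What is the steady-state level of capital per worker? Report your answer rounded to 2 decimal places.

Steady state requires s·f(k) = (n + δ)·k, i.e. s·k^α = (n + δ)·k.
Dividing both sides by k: k^(1−α) = s / (n + δ).
k^0.65 = 0.14 / (0.024 + 0.108) = 0.14 / 0.132 = 1.0606
k* = 1.0606^(1/0.65) ≈ 1.0947

k* = 1.09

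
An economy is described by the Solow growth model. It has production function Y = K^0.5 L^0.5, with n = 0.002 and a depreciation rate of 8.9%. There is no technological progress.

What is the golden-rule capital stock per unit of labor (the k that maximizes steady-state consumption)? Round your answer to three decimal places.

The golden rule sets f'(k) = n + δ, i.e. α·k^(α−1) = n + δ.
So k^(1−α) = α / (n + δ) = 0.5 / 0.091 = 5.4945.
k_gold = 5.4945^(1/0.5) ≈ 30.1895

k_gold ≈ 30.190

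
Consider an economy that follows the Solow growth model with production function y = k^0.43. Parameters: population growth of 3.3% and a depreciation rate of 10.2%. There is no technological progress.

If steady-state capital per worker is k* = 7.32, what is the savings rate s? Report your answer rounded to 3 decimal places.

s ≈ 0.420

In steady state, investment equals break-even investment: s·k^α = (n + δ)·k.
So s / (n + δ) = (k*)^(1−α) = 7.32^0.57 = 3.1101.
Therefore s = 3.1101 × (n + δ) = 3.1101 × 0.135 = 0.4199.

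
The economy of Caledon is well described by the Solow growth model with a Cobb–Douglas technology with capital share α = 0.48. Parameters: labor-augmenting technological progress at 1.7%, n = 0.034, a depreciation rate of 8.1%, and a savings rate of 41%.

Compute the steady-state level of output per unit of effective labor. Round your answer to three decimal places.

y* = 2.847

In steady state, investment equals break-even investment: s·k^α = (n + g + δ)·k.
Rearranging, k^(1−α) = s / (n + g + δ).
k^0.52 = 0.41 / (0.034 + 0.017 + 0.081) = 0.41 / 0.132 = 3.1061
k* = 3.1061^(1/0.52) ≈ 8.8424
y* = (k*)^α = 8.8424^0.48 ≈ 2.8468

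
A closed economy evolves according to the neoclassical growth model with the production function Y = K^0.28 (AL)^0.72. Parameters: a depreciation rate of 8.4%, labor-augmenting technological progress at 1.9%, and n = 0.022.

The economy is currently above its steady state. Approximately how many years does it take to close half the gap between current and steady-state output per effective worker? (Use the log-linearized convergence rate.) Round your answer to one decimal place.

about 7.7 years

Near the steady state the convergence rate is λ = (1 − α)(n + g + δ).
λ = (1 − 0.28) × 0.125 = 0.72 × 0.125 = 0.0900
Half-life = ln 2 / λ = 0.6931 / 0.0900 ≈ 7.70 years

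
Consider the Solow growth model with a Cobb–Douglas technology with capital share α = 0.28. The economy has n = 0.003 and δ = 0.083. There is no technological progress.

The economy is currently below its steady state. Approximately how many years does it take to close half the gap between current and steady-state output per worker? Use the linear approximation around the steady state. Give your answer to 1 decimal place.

Near the steady state the convergence rate is λ = (1 − α)(n + δ).
λ = (1 − 0.28) × 0.086 = 0.72 × 0.086 = 0.06192
Half-life = ln 2 / λ = 0.6931 / 0.06192 ≈ 11.19 years

about 11.2 years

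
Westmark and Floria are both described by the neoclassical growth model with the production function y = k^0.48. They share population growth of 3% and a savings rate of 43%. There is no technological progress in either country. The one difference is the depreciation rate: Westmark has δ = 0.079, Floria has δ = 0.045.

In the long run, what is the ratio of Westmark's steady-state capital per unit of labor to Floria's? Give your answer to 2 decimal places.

Steady-state k* = [s/(n + δ)]^(1/(1−α)), so the ratio is [ (s_W/(n + δ)_W) / (s_F/(n + δ)_F) ]^1.9231.
s_W/(n + δ)_W = 0.43/0.109 = 3.9450; s_F/(n + δ)_F = 0.43/0.075 = 5.7333.
Ratio = (3.9450/5.7333)^1.9231 = 0.6881^1.9231 ≈ 0.4873

k*_W / k*_F ≈ 0.49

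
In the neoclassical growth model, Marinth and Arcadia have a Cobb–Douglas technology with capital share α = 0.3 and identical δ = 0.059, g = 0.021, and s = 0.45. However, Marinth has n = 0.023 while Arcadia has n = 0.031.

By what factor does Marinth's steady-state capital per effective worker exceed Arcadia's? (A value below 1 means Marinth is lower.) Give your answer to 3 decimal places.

Steady-state k* = [s/(n + g + δ)]^(1/(1−α)), so the ratio is [ (s_M/(n + g + δ)_M) / (s_A/(n + g + δ)_A) ]^1.4286.
s_M/(n + g + δ)_M = 0.45/0.103 = 4.3689; s_A/(n + g + δ)_A = 0.45/0.111 = 4.0541.
Ratio = (4.3689/4.0541)^1.4286 = 1.0776^1.4286 ≈ 1.1127

ratio ≈ 1.113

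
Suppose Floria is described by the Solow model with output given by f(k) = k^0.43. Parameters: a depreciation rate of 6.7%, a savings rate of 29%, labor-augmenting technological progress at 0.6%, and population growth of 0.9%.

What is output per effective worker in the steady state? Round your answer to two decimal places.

At the steady state, Δk = 0, so s·k^α = (n + g + δ)·k.
Rearranging, k^(1−α) = s / (n + g + δ).
k^0.57 = 0.29 / (0.009 + 0.006 + 0.067) = 0.29 / 0.082 = 3.5366
k* = 3.5366^(1/0.57) ≈ 9.1713
y* = (k*)^α = 9.1713^0.43 ≈ 2.5933

y* = 2.59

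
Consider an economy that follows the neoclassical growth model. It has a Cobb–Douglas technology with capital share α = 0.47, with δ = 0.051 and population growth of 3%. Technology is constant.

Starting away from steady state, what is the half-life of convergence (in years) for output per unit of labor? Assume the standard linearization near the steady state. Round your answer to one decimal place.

Near the steady state the convergence rate is λ = (1 − α)(n + δ).
λ = (1 − 0.47) × 0.081 = 0.53 × 0.081 = 0.04293
Half-life = ln 2 / λ = 0.6931 / 0.04293 ≈ 16.14 years

about 16.1 years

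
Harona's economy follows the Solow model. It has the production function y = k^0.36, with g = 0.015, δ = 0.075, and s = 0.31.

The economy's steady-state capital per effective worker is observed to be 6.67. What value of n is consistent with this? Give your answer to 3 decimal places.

In steady state, investment equals break-even investment: s·k^α = (n + g + δ)·k.
So s / (n + g + δ) = (k*)^(1−α) = 6.67^0.64 = 3.3685.
Therefore n + g + δ = s / 3.3685 = 0.31 / 3.3685 = 0.0920, so n = 0.0920 − 0.090 = 0.0020.

n ≈ 0.002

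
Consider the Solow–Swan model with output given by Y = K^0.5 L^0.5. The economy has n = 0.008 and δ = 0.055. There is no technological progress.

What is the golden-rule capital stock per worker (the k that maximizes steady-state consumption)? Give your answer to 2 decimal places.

k_gold ≈ 62.99

The golden rule sets f'(k) = n + δ, i.e. α·k^(α−1) = n + δ.
So k^(1−α) = α / (n + δ) = 0.5 / 0.063 = 7.9365.
k_gold = 7.9365^(1/0.5) ≈ 62.9880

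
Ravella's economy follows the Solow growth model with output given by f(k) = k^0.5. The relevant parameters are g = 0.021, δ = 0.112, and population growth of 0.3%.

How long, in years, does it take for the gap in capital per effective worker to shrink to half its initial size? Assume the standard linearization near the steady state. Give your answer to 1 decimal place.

Near the steady state the convergence rate is λ = (1 − α)(n + g + δ).
λ = (1 − 0.5) × 0.136 = 0.5 × 0.136 = 0.0680
Half-life = ln 2 / λ = 0.6931 / 0.0680 ≈ 10.19 years

about 10.2 years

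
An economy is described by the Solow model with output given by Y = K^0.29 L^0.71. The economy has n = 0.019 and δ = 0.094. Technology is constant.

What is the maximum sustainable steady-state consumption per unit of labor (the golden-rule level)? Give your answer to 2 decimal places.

c_gold ≈ 1.04

At the golden rule, f'(k) = n + δ, so α·k^(α−1) = n + δ and k_gold = (α/(n + δ))^(1/(1−α)).
k_gold = (0.29/0.113)^(1/0.71) = 2.5664^1.4085 ≈ 3.7717
c_gold = f(k_gold) − (n + δ)·k_gold = 1.4696 − 0.113×3.7717 ≈ 1.0434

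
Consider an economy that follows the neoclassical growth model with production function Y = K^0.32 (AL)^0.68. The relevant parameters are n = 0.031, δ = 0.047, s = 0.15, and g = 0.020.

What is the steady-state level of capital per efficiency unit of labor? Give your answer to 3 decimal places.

In steady state, investment equals break-even investment: s·k^α = (n + g + δ)·k.
Rearranging, k^(1−α) = s / (n + g + δ).
k^0.68 = 0.15 / (0.031 + 0.020 + 0.047) = 0.15 / 0.098 = 1.5306
k* = 1.5306^(1/0.68) ≈ 1.8701

k* ≈ 1.870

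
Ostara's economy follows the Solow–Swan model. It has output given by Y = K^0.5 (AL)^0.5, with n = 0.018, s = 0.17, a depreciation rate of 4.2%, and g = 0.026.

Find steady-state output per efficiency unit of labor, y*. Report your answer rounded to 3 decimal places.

Steady state requires s·f(k) = (n + g + δ)·k, i.e. s·k^α = (n + g + δ)·k.
Dividing both sides by k: k^(1−α) = s / (n + g + δ).
k^0.5 = 0.17 / (0.018 + 0.026 + 0.042) = 0.17 / 0.086 = 1.9767
k* = 1.9767^(1/0.5) ≈ 3.9073
y* = (k*)^α = 3.9073^0.5 ≈ 1.9767

y* = 1.977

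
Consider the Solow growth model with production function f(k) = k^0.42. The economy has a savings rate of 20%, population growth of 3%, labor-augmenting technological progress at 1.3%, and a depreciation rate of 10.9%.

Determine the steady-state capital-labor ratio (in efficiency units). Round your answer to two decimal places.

In steady state, investment equals break-even investment: s·k^α = (n + g + δ)·k.
Dividing both sides by k: k^(1−α) = s / (n + g + δ).
k^0.58 = 0.20 / (0.030 + 0.013 + 0.109) = 0.20 / 0.152 = 1.3158
k* = 1.3158^(1/0.58) ≈ 1.6051

k* ≈ 1.61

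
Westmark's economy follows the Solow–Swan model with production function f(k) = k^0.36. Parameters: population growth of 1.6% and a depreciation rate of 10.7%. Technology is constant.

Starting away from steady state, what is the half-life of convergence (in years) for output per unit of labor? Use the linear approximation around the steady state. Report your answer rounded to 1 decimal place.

half-life ≈ 8.8 years

Near the steady state the convergence rate is λ = (1 − α)(n + δ).
λ = (1 − 0.36) × 0.123 = 0.64 × 0.123 = 0.07872
Half-life = ln 2 / λ = 0.6931 / 0.07872 ≈ 8.80 years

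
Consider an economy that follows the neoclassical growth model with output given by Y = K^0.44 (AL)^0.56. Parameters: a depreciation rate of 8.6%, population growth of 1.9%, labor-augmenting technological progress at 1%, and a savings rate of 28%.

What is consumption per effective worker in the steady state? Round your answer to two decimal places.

In steady state, investment equals break-even investment: s·k^α = (n + g + δ)·k.
Dividing both sides by k: k^(1−α) = s / (n + g + δ).
k^0.56 = 0.28 / (0.019 + 0.010 + 0.086) = 0.28 / 0.115 = 2.4348
k* = 2.4348^(1/0.56) ≈ 4.8991
y* = (k*)^α = 4.8991^0.44 ≈ 2.0121
c* = (1 − s)·y* = (1 − 0.28) × 2.0121 ≈ 1.4487

c* ≈ 1.45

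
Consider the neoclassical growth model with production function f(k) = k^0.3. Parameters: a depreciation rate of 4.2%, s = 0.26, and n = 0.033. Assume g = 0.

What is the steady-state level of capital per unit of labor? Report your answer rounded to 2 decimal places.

k* = 5.91

In steady state, investment equals break-even investment: s·k^α = (n + δ)·k.
Dividing both sides by k: k^(1−α) = s / (n + δ).
k^0.7 = 0.26 / (0.033 + 0.042) = 0.26 / 0.075 = 3.4667
k* = 3.4667^(1/0.7) ≈ 5.9062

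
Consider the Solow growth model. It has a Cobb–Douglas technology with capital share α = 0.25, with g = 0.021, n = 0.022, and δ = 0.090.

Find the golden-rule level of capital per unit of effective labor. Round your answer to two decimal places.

k_gold ≈ 2.32

The golden rule sets f'(k) = n + g + δ, i.e. α·k^(α−1) = n + g + δ.
So k^(1−α) = α / (n + g + δ) = 0.25 / 0.133 = 1.8797.
k_gold = 1.8797^(1/0.75) ≈ 2.3198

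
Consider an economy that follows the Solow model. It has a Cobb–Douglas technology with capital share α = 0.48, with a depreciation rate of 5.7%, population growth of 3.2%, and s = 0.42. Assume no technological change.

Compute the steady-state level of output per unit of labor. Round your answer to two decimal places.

y* = 4.19

Steady state requires s·f(k) = (n + δ)·k, i.e. s·k^α = (n + δ)·k.
Dividing both sides by k: k^(1−α) = s / (n + δ).
k^0.52 = 0.42 / (0.032 + 0.057) = 0.42 / 0.089 = 4.7191
k* = 4.7191^(1/0.52) ≈ 19.7644
y* = (k*)^α = 19.7644^0.48 ≈ 4.1882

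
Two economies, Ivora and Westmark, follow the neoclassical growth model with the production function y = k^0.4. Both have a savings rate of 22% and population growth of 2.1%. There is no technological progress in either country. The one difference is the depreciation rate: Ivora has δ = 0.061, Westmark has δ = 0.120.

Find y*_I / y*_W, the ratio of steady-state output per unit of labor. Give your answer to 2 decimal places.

Steady-state y* = [s/(n + δ)]^(α/(1−α)), so the ratio is [ (s_I/(n + δ)_I) / (s_W/(n + δ)_W) ]^0.6667.
s_I/(n + δ)_I = 0.22/0.082 = 2.6829; s_W/(n + δ)_W = 0.22/0.141 = 1.5603.
Ratio = (2.6829/1.5603)^0.6667 = 1.7195^0.6667 ≈ 1.4353

ratio ≈ 1.44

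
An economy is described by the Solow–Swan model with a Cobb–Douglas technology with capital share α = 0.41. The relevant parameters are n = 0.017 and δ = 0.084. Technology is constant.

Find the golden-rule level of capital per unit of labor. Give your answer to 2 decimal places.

The golden rule sets f'(k) = n + δ, i.e. α·k^(α−1) = n + δ.
So k^(1−α) = α / (n + δ) = 0.41 / 0.101 = 4.0594.
k_gold = 4.0594^(1/0.59) ≈ 10.7471

k_gold ≈ 10.75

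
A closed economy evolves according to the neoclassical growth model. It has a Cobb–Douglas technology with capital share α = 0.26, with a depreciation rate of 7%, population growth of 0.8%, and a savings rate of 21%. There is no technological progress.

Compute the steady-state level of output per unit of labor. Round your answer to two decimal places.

y* = 1.42

In steady state, investment equals break-even investment: s·k^α = (n + δ)·k.
Dividing both sides by k: k^(1−α) = s / (n + δ).
k^0.74 = 0.21 / (0.008 + 0.070) = 0.21 / 0.078 = 2.6923
k* = 2.6923^(1/0.74) ≈ 3.8128
y* = (k*)^α = 3.8128^0.26 ≈ 1.4162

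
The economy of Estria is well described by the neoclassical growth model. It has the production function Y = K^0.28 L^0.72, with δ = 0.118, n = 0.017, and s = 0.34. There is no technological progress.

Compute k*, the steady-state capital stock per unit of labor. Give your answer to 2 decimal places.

Steady state requires s·f(k) = (n + δ)·k, i.e. s·k^α = (n + δ)·k.
Rearranging, k^(1−α) = s / (n + δ).
k^0.72 = 0.34 / (0.017 + 0.118) = 0.34 / 0.135 = 2.5185
k* = 2.5185^(1/0.72) ≈ 3.6070

k* ≈ 3.61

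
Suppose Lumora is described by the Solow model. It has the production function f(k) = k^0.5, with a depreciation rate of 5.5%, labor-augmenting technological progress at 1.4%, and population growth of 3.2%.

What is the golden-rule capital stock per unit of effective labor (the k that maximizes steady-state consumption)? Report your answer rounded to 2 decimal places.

k_gold ≈ 24.51

The golden rule sets f'(k) = n + g + δ, i.e. α·k^(α−1) = n + g + δ.
So k^(1−α) = α / (n + g + δ) = 0.5 / 0.101 = 4.9505.
k_gold = 4.9505^(1/0.5) ≈ 24.5075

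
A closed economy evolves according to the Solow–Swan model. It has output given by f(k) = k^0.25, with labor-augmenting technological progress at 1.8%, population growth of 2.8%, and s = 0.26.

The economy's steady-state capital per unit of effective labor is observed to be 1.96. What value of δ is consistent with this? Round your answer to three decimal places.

In steady state, investment equals break-even investment: s·k^α = (n + g + δ)·k.
So s / (n + g + δ) = (k*)^(1−α) = 1.96^0.75 = 1.6565.
Therefore n + g + δ = s / 1.6565 = 0.26 / 1.6565 = 0.1570, so δ = 0.1570 − 0.046 = 0.1110.

δ ≈ 0.111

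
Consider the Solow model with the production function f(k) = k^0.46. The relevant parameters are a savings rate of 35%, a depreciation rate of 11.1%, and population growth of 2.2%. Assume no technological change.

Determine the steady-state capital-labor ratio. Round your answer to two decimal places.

At the steady state, Δk = 0, so s·k^α = (n + δ)·k.
Dividing both sides by k: k^(1−α) = s / (n + δ).
k^0.54 = 0.35 / (0.022 + 0.111) = 0.35 / 0.133 = 2.6316
k* = 2.6316^(1/0.54) ≈ 6.0005

k* = 6.00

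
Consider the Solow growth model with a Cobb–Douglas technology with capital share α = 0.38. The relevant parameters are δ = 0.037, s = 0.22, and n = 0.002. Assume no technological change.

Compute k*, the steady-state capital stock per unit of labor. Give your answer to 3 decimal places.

In steady state, investment equals break-even investment: s·k^α = (n + δ)·k.
Rearranging, k^(1−α) = s / (n + δ).
k^0.62 = 0.22 / (0.002 + 0.037) = 0.22 / 0.039 = 5.6410
k* = 5.6410^(1/0.62) ≈ 16.2879

k* = 16.288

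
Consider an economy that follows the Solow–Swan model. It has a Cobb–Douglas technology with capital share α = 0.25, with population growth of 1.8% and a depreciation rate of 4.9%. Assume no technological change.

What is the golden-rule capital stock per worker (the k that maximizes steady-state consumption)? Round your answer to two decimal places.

The golden rule sets f'(k) = n + δ, i.e. α·k^(α−1) = n + δ.
So k^(1−α) = α / (n + δ) = 0.25 / 0.067 = 3.7313.
k_gold = 3.7313^(1/0.75) ≈ 5.7874

k_gold ≈ 5.79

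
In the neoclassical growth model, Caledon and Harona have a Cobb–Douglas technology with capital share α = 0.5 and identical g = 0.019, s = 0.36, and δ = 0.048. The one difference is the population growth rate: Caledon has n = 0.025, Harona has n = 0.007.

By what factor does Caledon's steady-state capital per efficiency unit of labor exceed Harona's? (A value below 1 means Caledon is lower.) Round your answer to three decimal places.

k*_C / k*_H ≈ 0.647

Steady-state k* = [s/(n + g + δ)]^(1/(1−α)), so the ratio is [ (s_C/(n + g + δ)_C) / (s_H/(n + g + δ)_H) ]^2.
s_C/(n + g + δ)_C = 0.36/0.092 = 3.9130; s_H/(n + g + δ)_H = 0.36/0.074 = 4.8649.
Ratio = (3.9130/4.8649)^2 = 0.8043^2 ≈ 0.6469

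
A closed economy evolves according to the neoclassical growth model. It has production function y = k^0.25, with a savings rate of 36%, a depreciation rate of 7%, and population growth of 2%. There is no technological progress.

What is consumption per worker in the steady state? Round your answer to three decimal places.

Steady state requires s·f(k) = (n + δ)·k, i.e. s·k^α = (n + δ)·k.
Rearranging, k^(1−α) = s / (n + δ).
k^0.75 = 0.36 / (0.020 + 0.070) = 0.36 / 0.090 = 4.0000
k* = 4.0000^(1/0.75) ≈ 6.3496
y* = (k*)^α = 6.3496^0.25 ≈ 1.5874
c* = (1 − s)·y* = (1 − 0.36) × 1.5874 ≈ 1.0159

c* = 1.016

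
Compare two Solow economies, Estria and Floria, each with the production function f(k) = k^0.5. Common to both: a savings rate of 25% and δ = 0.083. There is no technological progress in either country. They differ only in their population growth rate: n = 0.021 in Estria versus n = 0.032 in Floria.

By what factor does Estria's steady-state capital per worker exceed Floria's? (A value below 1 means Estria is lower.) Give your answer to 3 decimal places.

Steady-state k* = [s/(n + δ)]^(1/(1−α)), so the ratio is [ (s_E/(n + δ)_E) / (s_F/(n + δ)_F) ]^2.
s_E/(n + δ)_E = 0.25/0.104 = 2.4038; s_F/(n + δ)_F = 0.25/0.115 = 2.1739.
Ratio = (2.4038/2.1739)^2 = 1.1058^2 ≈ 1.2228

ratio ≈ 1.223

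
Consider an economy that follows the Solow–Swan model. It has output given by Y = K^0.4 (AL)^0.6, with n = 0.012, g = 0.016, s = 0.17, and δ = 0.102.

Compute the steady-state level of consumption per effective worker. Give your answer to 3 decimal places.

c* = 0.993

Steady state requires s·f(k) = (n + g + δ)·k, i.e. s·k^α = (n + g + δ)·k.
Dividing both sides by k: k^(1−α) = s / (n + g + δ).
k^0.6 = 0.17 / (0.012 + 0.016 + 0.102) = 0.17 / 0.130 = 1.3077
k* = 1.3077^(1/0.6) ≈ 1.5638
y* = (k*)^α = 1.5638^0.4 ≈ 1.1958
c* = (1 − s)·y* = (1 − 0.17) × 1.1958 ≈ 0.9925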